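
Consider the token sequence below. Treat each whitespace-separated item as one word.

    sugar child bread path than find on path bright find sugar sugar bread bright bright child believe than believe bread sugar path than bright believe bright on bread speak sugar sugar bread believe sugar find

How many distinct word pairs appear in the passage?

31

35 tokens → 34 bigram windows in total.
Repeated bigrams (each contributes count−1 duplicates):
  path than: 2
  sugar bread: 2
  sugar sugar: 2
3 duplicate windows → 34 − 3 = 31 distinct.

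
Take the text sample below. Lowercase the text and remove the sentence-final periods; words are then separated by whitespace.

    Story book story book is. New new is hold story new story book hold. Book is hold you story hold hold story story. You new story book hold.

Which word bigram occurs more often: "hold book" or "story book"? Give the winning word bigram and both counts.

"story book" (4 vs 1)

"hold book": 1 occurrence
"story book": 4 occurrences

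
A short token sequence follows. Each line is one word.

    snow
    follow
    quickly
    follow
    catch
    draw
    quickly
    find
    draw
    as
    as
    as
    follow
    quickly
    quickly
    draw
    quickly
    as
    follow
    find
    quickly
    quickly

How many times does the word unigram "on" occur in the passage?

Scanning the 22 tokens for "on":
  (none found)

0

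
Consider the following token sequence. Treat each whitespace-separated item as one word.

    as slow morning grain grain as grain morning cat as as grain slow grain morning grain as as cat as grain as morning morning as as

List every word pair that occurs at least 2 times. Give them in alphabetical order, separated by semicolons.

Bigram counts meeting the condition (at least 2 times):
  as as: 3
  as grain: 3
  cat as: 2
  grain as: 3
  grain morning: 2
  morning grain: 2

as as; as grain; cat as; grain as; grain morning; morning grain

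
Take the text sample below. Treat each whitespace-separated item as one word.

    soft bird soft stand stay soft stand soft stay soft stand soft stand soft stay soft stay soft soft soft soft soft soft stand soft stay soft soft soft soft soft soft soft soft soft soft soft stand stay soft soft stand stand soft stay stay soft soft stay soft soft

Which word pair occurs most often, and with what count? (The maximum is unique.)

Bigram frequencies (highest first):
  soft soft: 18
  stay soft: 8
  soft stand: 7
  soft stay: 6
  stand soft: 5
  stand stay: 2
  … (4 more, each ≤ 1)

"soft soft", 18 times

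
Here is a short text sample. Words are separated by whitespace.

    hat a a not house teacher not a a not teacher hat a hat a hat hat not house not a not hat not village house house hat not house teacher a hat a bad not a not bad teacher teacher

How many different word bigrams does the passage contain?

41 tokens → 40 bigram windows in total.
Repeated bigrams (each contributes count−1 duplicates):
  a not: 4
  hat a: 4
  a hat: 3
  hat not: 3
  not a: 3
  not house: 3
  a a: 2
  house teacher: 2
16 duplicate windows → 40 − 16 = 24 distinct.

24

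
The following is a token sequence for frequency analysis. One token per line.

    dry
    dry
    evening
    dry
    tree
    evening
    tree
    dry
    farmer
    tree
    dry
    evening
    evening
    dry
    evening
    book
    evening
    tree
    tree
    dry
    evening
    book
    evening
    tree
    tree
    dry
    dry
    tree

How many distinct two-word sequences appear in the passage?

13

28 tokens → 27 bigram windows in total.
Repeated bigrams (each contributes count−1 duplicates):
  dry evening: 4
  tree dry: 4
  evening tree: 3
  book evening: 2
  dry dry: 2
  dry tree: 2
  evening book: 2
  evening dry: 2
  … (1 more repeated)
14 duplicate windows → 27 − 14 = 13 distinct.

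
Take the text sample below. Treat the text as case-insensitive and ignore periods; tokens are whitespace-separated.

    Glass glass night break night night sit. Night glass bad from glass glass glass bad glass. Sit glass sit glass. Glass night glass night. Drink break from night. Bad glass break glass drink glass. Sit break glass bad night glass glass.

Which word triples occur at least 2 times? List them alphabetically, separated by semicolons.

glass glass night; glass sit glass

Trigram counts meeting the condition (at least 2 times):
  glass glass night: 2
  glass sit glass: 2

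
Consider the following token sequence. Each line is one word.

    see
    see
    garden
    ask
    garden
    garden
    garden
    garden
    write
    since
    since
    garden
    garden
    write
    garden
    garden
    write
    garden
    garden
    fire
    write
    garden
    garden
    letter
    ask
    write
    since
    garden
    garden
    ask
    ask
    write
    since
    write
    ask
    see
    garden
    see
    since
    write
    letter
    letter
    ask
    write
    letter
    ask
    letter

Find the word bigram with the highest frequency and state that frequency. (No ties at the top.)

"garden garden", 8 times

Bigram frequencies (highest first):
  garden garden: 8
  garden write: 3
  write since: 3
  write garden: 3
  letter ask: 3
  ask write: 3
  … (18 more, each ≤ 2)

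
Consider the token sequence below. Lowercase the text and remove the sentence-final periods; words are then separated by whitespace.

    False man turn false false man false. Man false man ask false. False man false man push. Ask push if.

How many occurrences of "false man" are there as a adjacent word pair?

Scanning the 19 overlapping bigram windows for "false man":
  position 1–2: false man
  position 5–6: false man
  position 7–8: false man
  position 9–10: false man
  position 13–14: false man
  position 15–16: false man

6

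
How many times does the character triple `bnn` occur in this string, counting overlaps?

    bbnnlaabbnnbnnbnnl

4

Sliding a length-3 window over the 18 characters (16 positions):
  position 2–4: bnn
  position 9–11: bnn
  position 12–14: bnn
  position 15–17: bnn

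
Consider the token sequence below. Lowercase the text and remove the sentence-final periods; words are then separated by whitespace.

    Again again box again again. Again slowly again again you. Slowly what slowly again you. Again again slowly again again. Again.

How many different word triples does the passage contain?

21 tokens → 19 trigram windows in total.
Repeated trigrams (each contributes count−1 duplicates):
  again again again: 2
  again again slowly: 2
  again slowly again: 2
  slowly again again: 2
4 duplicate windows → 19 − 4 = 15 distinct.

15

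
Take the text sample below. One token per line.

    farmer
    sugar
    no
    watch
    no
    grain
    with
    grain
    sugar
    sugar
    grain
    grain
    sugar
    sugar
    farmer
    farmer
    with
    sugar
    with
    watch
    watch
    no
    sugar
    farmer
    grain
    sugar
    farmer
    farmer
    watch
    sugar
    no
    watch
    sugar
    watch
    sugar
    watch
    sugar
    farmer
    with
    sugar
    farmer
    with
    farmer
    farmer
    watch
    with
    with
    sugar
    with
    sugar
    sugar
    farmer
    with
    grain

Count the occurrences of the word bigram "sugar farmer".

Scanning the 53 overlapping bigram windows for "sugar farmer":
  position 14–15: sugar farmer
  position 23–24: sugar farmer
  position 26–27: sugar farmer
  position 37–38: sugar farmer
  position 40–41: sugar farmer
  position 51–52: sugar farmer

6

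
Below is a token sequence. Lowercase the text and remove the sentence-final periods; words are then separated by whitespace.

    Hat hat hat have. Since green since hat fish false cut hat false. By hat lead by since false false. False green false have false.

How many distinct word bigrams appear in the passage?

22

25 tokens → 24 bigram windows in total.
Repeated bigrams (each contributes count−1 duplicates):
  false false: 2
  hat hat: 2
2 duplicate windows → 24 − 2 = 22 distinct.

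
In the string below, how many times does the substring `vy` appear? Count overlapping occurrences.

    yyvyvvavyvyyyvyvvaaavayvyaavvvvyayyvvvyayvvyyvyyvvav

Sliding a length-2 window over the 52 characters (51 positions):
  position 3–4: vy
  position 8–9: vy
  position 10–11: vy
  position 14–15: vy
  position 24–25: vy
  position 31–32: vy
  position 38–39: vy
  position 43–44: vy
  position 46–47: vy

9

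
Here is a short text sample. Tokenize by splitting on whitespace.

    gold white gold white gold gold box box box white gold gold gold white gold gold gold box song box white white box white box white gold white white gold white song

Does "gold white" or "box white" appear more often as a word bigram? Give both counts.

"gold white": 5 occurrences
"box white": 4 occurrences

"gold white" (5 vs 4)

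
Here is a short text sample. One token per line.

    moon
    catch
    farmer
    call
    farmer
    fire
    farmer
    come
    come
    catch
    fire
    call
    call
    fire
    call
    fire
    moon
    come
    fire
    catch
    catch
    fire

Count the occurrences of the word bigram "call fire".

Scanning the 21 overlapping bigram windows for "call fire":
  position 13–14: call fire
  position 15–16: call fire

2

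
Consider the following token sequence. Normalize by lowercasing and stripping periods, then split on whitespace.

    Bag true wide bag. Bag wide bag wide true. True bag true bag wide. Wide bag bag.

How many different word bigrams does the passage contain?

17 tokens → 16 bigram windows in total.
Repeated bigrams (each contributes count−1 duplicates):
  bag wide: 3
  wide bag: 3
  bag bag: 2
  bag true: 2
  true bag: 2
7 duplicate windows → 16 − 7 = 9 distinct.

9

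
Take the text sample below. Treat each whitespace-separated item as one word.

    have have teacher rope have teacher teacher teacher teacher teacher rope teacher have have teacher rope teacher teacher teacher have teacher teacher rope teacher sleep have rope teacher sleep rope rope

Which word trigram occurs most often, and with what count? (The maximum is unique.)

Trigram frequencies (highest first):
  teacher teacher teacher: 4
  teacher rope teacher: 3
  have have teacher: 2
  have teacher rope: 2
  have teacher teacher: 2
  teacher teacher rope: 2
  … (13 more, each ≤ 2)

"teacher teacher teacher", 4 times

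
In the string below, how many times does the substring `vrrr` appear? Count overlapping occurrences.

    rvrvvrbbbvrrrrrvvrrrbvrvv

2

Sliding a length-4 window over the 25 characters (22 positions):
  position 10–13: vrrr
  position 17–20: vrrr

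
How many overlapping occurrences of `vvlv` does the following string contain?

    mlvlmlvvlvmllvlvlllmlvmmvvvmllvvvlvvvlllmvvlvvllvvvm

3

Sliding a length-4 window over the 52 characters (49 positions):
  position 7–10: vvlv
  position 32–35: vvlv
  position 42–45: vvlv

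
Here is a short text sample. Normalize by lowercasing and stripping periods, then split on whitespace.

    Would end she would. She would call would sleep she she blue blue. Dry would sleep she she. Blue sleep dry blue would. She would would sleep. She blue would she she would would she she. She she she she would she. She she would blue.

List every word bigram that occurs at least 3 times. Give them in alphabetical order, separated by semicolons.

she blue; she she; she would; sleep she; would she; would sleep

Bigram counts meeting the condition (at least 3 times):
  she blue: 3
  she she: 10
  she would: 6
  sleep she: 3
  would she: 5
  would sleep: 3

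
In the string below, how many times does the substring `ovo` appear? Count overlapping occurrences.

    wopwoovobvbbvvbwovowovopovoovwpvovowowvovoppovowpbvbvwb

7

Sliding a length-3 window over the 55 characters (53 positions):
  position 6–8: ovo
  position 17–19: ovo
  position 21–23: ovo
  position 25–27: ovo
  position 33–35: ovo
  position 40–42: ovo
  position 45–47: ovo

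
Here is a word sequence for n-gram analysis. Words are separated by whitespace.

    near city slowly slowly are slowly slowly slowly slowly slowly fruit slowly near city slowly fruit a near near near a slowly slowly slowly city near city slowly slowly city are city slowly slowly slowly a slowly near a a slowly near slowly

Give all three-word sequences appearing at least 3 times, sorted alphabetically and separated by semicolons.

Trigram counts meeting the condition (at least 3 times):
  city slowly slowly: 3
  near city slowly: 3
  slowly slowly slowly: 5

city slowly slowly; near city slowly; slowly slowly slowly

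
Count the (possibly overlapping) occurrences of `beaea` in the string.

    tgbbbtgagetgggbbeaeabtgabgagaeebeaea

2

Sliding a length-5 window over the 36 characters (32 positions):
  position 16–20: beaea
  position 32–36: beaea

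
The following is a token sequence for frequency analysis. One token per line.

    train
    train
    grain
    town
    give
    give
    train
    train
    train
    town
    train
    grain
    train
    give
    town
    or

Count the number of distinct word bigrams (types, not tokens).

16 tokens → 15 bigram windows in total.
Repeated bigrams (each contributes count−1 duplicates):
  train train: 3
  train grain: 2
3 duplicate windows → 15 − 3 = 12 distinct.

12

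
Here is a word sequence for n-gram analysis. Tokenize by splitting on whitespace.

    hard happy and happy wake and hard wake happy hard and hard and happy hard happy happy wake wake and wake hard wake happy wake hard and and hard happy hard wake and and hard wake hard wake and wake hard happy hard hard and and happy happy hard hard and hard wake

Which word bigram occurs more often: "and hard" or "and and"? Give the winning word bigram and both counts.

"and hard": 5 occurrences
"and and": 3 occurrences

"and hard" (5 vs 3)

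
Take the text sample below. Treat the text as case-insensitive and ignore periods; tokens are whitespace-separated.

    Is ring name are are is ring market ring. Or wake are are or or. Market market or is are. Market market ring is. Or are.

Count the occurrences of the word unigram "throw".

Scanning the 26 tokens for "throw":
  (none found)

0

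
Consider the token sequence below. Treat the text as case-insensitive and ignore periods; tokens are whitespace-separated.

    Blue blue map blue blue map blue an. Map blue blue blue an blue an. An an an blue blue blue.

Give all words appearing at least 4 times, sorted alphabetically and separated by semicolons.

an; blue

Unigram counts meeting the condition (at least 4 times):
  an: 6
  blue: 12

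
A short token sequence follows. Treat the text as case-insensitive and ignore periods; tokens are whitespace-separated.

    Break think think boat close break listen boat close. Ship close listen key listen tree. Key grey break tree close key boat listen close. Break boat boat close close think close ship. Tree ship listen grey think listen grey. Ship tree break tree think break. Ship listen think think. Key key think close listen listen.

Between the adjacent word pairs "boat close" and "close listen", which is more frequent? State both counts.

"boat close": 3 occurrences
"close listen": 2 occurrences

"boat close" (3 vs 2)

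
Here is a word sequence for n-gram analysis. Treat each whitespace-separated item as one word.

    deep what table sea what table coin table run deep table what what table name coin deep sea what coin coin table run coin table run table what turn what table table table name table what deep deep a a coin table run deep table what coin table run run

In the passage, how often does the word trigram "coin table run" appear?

Scanning the 48 overlapping trigram windows for "coin table run":
  position 7–9: coin table run
  position 21–23: coin table run
  position 24–26: coin table run
  position 41–43: coin table run
  position 47–49: coin table run

5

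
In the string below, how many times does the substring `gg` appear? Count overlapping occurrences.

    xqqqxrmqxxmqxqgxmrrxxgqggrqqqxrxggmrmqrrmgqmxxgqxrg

Sliding a length-2 window over the 51 characters (50 positions):
  position 24–25: gg
  position 33–34: gg

2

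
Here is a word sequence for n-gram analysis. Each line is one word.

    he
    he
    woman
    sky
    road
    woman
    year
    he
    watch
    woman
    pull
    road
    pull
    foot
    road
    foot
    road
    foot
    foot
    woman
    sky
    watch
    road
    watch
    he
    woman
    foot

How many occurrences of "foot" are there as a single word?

Scanning the 27 tokens for "foot":
  position 14: foot
  position 16: foot
  position 18: foot
  position 19: foot
  position 27: foot

5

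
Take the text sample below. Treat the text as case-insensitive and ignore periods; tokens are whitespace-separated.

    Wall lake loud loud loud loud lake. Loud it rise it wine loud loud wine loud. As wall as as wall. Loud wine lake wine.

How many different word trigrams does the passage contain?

25 tokens → 23 trigram windows in total.
Repeated trigrams (each contributes count−1 duplicates):
  loud loud loud: 2
1 duplicate windows → 23 − 1 = 22 distinct.

22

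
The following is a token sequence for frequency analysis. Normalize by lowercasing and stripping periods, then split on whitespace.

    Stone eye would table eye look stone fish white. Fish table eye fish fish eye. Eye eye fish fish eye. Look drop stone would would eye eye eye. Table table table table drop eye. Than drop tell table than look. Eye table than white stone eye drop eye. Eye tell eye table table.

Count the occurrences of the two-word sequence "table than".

Scanning the 52 overlapping bigram windows for "table than":
  position 38–39: table than
  position 42–43: table than

2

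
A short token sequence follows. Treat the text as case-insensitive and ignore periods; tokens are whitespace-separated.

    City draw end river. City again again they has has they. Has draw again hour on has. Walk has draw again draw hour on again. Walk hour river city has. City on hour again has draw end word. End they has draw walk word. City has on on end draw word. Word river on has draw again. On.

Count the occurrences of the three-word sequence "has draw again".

Scanning the 56 overlapping trigram windows for "has draw again":
  position 12–14: has draw again
  position 19–21: has draw again
  position 55–57: has draw again

3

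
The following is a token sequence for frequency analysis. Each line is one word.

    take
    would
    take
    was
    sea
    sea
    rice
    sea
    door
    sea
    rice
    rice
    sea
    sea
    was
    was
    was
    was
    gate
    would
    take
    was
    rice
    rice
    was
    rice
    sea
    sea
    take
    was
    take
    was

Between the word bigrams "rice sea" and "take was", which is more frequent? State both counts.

"rice sea": 3 occurrences
"take was": 4 occurrences

"take was" (4 vs 3)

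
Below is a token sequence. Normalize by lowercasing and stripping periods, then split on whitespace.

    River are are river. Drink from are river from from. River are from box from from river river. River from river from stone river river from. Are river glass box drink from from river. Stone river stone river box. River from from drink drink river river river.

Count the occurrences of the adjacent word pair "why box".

0

Scanning the 46 overlapping bigram windows for "why box":
  (none found)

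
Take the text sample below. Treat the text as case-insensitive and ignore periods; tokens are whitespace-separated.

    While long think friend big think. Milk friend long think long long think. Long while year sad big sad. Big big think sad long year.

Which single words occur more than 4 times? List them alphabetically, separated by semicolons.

long; think

Unigram counts meeting the condition (more than 4 times):
  long: 6
  think: 5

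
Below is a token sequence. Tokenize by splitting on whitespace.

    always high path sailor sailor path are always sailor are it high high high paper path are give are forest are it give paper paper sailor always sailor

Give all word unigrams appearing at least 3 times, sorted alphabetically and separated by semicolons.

always; are; high; paper; path; sailor

Unigram counts meeting the condition (at least 3 times):
  always: 3
  are: 5
  high: 4
  paper: 3
  path: 3
  sailor: 5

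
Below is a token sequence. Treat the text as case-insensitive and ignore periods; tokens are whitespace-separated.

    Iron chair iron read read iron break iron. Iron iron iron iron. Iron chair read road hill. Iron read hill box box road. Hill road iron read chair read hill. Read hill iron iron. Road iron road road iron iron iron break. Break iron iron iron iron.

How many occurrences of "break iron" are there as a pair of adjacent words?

Scanning the 46 overlapping bigram windows for "break iron":
  position 7–8: break iron
  position 43–44: break iron

2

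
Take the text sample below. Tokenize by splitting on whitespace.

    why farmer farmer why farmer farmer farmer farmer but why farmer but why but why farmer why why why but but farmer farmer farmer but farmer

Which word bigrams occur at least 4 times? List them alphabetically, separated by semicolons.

farmer farmer; why farmer

Bigram counts meeting the condition (at least 4 times):
  farmer farmer: 6
  why farmer: 4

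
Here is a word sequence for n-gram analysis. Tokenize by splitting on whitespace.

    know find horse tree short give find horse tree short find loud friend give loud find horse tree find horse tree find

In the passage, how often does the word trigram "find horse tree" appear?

Scanning the 20 overlapping trigram windows for "find horse tree":
  position 2–4: find horse tree
  position 7–9: find horse tree
  position 16–18: find horse tree
  position 19–21: find horse tree

4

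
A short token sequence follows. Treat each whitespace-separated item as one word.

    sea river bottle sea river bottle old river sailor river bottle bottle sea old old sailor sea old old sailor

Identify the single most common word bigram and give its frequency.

Bigram frequencies (highest first):
  river bottle: 3
  sea river: 2
  bottle sea: 2
  sea old: 2
  old old: 2
  old sailor: 2
  … (6 more, each ≤ 1)

"river bottle", 3 times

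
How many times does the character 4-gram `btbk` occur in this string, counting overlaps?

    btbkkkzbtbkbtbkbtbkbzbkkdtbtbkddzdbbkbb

5

Sliding a length-4 window over the 39 characters (36 positions):
  position 1–4: btbk
  position 8–11: btbk
  position 12–15: btbk
  position 16–19: btbk
  position 27–30: btbk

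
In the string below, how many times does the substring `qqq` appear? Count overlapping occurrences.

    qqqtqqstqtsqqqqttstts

Sliding a length-3 window over the 21 characters (19 positions):
  position 1–3: qqq
  position 12–14: qqq
  position 13–15: qqq

3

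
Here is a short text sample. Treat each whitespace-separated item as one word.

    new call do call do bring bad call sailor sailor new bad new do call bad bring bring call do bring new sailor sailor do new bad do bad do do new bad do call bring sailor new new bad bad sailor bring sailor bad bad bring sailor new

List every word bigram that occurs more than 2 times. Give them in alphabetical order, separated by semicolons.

bad do; bring sailor; call do; do call; new bad; sailor new

Bigram counts meeting the condition (more than 2 times):
  bad do: 3
  bring sailor: 3
  call do: 3
  do call: 3
  new bad: 4
  sailor new: 3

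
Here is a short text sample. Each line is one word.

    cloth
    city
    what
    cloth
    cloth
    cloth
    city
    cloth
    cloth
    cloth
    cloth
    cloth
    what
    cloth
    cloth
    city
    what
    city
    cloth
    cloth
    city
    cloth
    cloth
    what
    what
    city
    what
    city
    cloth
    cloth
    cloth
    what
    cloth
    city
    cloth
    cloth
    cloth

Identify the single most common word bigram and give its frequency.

Bigram frequencies (highest first):
  cloth cloth: 13
  cloth city: 5
  city cloth: 5
  city what: 3
  what cloth: 3
  cloth what: 3
  … (2 more, each ≤ 3)

"cloth cloth", 13 times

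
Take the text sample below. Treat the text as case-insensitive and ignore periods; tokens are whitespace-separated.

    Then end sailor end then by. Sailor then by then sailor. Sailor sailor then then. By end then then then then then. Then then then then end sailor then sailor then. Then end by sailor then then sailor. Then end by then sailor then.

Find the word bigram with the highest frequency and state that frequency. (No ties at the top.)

"then then", 11 times

Bigram frequencies (highest first):
  then then: 11
  sailor then: 7
  then end: 4
  then sailor: 4
  then by: 3
  end sailor: 2
  … (7 more, each ≤ 2)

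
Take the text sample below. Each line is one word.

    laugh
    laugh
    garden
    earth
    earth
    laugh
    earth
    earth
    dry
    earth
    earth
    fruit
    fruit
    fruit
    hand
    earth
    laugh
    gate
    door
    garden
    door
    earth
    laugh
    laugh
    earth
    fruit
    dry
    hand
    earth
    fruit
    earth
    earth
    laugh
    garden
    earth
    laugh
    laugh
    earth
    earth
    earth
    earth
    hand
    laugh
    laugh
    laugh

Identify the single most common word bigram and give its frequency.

"earth earth", 7 times

Bigram frequencies (highest first):
  earth earth: 7
  laugh laugh: 5
  earth laugh: 5
  laugh earth: 3
  earth fruit: 3
  laugh garden: 2
  … (16 more, each ≤ 2)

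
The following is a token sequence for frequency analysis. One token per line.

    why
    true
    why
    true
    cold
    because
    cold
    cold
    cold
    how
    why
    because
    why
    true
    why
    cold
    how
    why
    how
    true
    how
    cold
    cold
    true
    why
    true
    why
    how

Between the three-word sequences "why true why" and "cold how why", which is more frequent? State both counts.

"why true why" (3 vs 2)

"why true why": 3 occurrences
"cold how why": 2 occurrences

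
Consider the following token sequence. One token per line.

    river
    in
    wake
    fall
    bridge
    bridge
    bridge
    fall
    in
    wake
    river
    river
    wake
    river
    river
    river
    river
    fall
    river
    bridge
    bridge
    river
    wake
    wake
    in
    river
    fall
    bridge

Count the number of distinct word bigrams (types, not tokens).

17

28 tokens → 27 bigram windows in total.
Repeated bigrams (each contributes count−1 duplicates):
  river river: 4
  bridge bridge: 3
  fall bridge: 2
  in wake: 2
  river fall: 2
  river wake: 2
  wake river: 2
10 duplicate windows → 27 − 10 = 17 distinct.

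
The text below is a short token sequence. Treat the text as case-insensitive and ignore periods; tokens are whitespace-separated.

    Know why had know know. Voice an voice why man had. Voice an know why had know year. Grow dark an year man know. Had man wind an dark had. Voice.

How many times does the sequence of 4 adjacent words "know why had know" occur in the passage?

Scanning the 28 overlapping 4-gram windows for "know why had know":
  position 1–4: know why had know
  position 14–17: know why had know

2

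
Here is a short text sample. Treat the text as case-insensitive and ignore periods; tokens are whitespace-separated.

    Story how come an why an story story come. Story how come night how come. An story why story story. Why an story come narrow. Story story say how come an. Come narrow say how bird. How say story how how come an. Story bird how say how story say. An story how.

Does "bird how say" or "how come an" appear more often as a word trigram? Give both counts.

"how come an" (4 vs 2)

"bird how say": 2 occurrences
"how come an": 4 occurrences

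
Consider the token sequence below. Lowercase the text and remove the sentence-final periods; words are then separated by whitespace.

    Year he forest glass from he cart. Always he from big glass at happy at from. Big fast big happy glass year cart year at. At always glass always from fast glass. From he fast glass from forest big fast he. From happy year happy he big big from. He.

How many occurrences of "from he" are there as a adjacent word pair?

Scanning the 49 overlapping bigram windows for "from he":
  position 5–6: from he
  position 33–34: from he
  position 49–50: from he

3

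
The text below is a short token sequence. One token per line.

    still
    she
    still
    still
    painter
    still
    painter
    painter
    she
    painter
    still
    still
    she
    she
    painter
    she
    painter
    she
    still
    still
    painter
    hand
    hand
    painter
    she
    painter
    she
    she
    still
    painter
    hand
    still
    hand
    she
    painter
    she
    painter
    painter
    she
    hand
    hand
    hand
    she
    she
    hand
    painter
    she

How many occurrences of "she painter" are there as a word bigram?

Scanning the 46 overlapping bigram windows for "she painter":
  position 9–10: she painter
  position 14–15: she painter
  position 16–17: she painter
  position 25–26: she painter
  position 34–35: she painter
  position 36–37: she painter

6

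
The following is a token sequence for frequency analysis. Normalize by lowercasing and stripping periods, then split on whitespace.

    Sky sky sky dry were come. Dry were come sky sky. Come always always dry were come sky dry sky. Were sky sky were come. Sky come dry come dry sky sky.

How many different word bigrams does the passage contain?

32 tokens → 31 bigram windows in total.
Repeated bigrams (each contributes count−1 duplicates):
  sky sky: 5
  were come: 4
  come dry: 3
  come sky: 3
  dry were: 3
  dry sky: 2
  sky come: 2
  sky dry: 2
  … (1 more repeated)
17 duplicate windows → 31 − 17 = 14 distinct.

14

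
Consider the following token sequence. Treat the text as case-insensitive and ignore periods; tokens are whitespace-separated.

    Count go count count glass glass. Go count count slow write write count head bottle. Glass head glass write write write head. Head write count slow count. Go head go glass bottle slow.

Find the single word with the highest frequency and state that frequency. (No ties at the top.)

Unigram frequencies (highest first):
  count: 8
  write: 6
  glass: 5
  head: 5
  go: 4
  slow: 3
  … (1 more, each ≤ 2)

"count", 8 times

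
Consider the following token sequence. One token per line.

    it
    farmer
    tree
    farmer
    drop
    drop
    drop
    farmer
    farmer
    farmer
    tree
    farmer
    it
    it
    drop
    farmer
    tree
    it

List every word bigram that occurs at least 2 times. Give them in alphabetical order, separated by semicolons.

drop drop; drop farmer; farmer farmer; farmer tree; tree farmer

Bigram counts meeting the condition (at least 2 times):
  drop drop: 2
  drop farmer: 2
  farmer farmer: 2
  farmer tree: 3
  tree farmer: 2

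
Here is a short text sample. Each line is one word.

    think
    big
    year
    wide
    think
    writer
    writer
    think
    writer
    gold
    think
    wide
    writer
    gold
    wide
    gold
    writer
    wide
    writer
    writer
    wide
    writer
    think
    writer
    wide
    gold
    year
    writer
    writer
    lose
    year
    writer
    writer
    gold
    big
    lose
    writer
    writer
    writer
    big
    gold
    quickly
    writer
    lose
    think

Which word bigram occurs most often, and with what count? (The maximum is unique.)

"writer writer", 6 times

Bigram frequencies (highest first):
  writer writer: 6
  think writer: 3
  writer gold: 3
  wide writer: 3
  writer wide: 3
  writer think: 2
  … (21 more, each ≤ 2)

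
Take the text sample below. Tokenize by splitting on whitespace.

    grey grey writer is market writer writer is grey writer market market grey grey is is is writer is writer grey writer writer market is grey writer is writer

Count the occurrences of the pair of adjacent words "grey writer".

Scanning the 28 overlapping bigram windows for "grey writer":
  position 2–3: grey writer
  position 9–10: grey writer
  position 21–22: grey writer
  position 26–27: grey writer

4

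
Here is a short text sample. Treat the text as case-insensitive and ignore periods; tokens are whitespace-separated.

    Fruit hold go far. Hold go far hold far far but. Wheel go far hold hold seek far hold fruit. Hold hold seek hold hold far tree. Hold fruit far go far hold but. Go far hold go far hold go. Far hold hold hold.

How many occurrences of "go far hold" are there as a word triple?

Scanning the 43 overlapping trigram windows for "go far hold":
  position 3–5: go far hold
  position 6–8: go far hold
  position 13–15: go far hold
  position 31–33: go far hold
  position 35–37: go far hold
  position 38–40: go far hold
  position 41–43: go far hold

7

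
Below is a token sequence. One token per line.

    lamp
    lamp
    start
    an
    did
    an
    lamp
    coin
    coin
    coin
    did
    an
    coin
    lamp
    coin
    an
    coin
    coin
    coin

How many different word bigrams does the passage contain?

19 tokens → 18 bigram windows in total.
Repeated bigrams (each contributes count−1 duplicates):
  coin coin: 4
  an coin: 2
  did an: 2
  lamp coin: 2
6 duplicate windows → 18 − 6 = 12 distinct.

12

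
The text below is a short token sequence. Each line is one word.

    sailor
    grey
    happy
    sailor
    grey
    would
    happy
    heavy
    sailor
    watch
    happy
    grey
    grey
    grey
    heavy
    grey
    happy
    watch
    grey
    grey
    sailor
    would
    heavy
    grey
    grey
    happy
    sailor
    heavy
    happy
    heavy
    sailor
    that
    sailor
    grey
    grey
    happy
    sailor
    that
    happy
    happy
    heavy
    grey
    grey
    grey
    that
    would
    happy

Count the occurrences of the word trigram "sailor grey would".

1

Scanning the 45 overlapping trigram windows for "sailor grey would":
  position 4–6: sailor grey would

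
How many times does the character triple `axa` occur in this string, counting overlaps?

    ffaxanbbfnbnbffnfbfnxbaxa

Sliding a length-3 window over the 25 characters (23 positions):
  position 3–5: axa
  position 23–25: axa

2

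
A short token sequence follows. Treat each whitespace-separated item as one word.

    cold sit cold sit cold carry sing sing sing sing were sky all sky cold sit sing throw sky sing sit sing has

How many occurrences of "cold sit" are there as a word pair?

3

Scanning the 22 overlapping bigram windows for "cold sit":
  position 1–2: cold sit
  position 3–4: cold sit
  position 15–16: cold sit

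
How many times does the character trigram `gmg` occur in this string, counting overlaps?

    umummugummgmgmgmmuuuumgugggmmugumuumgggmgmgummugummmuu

Sliding a length-3 window over the 54 characters (52 positions):
  position 11–13: gmg
  position 13–15: gmg
  position 39–41: gmg
  position 41–43: gmg

4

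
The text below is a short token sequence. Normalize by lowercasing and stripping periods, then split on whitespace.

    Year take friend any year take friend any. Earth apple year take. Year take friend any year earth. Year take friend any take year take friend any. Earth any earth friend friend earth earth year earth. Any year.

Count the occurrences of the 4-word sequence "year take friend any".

5

Scanning the 35 overlapping 4-gram windows for "year take friend any":
  position 1–4: year take friend any
  position 5–8: year take friend any
  position 13–16: year take friend any
  position 19–22: year take friend any
  position 24–27: year take friend any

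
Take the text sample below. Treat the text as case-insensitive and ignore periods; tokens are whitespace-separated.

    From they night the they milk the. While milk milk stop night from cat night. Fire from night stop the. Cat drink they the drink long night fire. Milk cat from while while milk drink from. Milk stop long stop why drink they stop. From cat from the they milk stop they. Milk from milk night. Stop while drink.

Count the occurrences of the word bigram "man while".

Scanning the 58 overlapping bigram windows for "man while":
  (none found)

0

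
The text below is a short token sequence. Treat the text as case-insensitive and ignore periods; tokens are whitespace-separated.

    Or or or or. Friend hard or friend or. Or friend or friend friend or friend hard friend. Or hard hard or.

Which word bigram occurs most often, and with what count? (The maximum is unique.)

"or friend", 5 times

Bigram frequencies (highest first):
  or friend: 5
  or or: 4
  friend or: 4
  friend hard: 2
  hard or: 2
  friend friend: 1
  … (3 more, each ≤ 1)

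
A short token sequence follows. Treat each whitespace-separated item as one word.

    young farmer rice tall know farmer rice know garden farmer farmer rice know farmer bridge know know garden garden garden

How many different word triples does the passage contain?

17

20 tokens → 18 trigram windows in total.
Repeated trigrams (each contributes count−1 duplicates):
  farmer rice know: 2
1 duplicate windows → 18 − 1 = 17 distinct.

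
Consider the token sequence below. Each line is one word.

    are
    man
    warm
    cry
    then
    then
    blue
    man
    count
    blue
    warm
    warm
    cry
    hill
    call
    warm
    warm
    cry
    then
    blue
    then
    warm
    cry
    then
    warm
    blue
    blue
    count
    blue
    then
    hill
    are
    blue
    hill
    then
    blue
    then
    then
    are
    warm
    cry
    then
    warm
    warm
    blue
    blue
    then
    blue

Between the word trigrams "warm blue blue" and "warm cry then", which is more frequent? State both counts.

"warm blue blue": 2 occurrences
"warm cry then": 4 occurrences

"warm cry then" (4 vs 2)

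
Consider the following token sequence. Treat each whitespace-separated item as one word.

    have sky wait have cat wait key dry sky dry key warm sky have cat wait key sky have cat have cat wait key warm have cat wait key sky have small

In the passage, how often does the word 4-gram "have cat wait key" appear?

4

Scanning the 29 overlapping 4-gram windows for "have cat wait key":
  position 4–7: have cat wait key
  position 14–17: have cat wait key
  position 21–24: have cat wait key
  position 26–29: have cat wait key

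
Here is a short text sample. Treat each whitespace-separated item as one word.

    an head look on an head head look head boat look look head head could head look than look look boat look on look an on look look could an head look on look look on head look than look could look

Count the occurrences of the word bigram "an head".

3

Scanning the 41 overlapping bigram windows for "an head":
  position 1–2: an head
  position 5–6: an head
  position 30–31: an head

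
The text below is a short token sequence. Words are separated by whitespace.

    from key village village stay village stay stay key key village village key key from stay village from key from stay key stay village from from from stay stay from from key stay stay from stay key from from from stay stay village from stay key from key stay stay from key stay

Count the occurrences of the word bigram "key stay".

4

Scanning the 52 overlapping bigram windows for "key stay":
  position 22–23: key stay
  position 32–33: key stay
  position 48–49: key stay
  position 52–53: key stay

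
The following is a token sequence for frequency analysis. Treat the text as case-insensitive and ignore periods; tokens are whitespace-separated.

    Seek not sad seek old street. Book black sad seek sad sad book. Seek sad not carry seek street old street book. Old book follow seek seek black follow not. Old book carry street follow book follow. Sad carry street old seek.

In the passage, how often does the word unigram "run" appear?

Scanning the 42 tokens for "run":
  (none found)

0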